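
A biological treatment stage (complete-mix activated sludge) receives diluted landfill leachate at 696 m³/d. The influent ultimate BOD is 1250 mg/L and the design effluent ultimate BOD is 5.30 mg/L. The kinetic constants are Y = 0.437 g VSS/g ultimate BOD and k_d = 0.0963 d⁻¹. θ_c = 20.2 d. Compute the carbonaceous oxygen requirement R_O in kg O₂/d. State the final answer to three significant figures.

Y_obs = Y / (1 + k_d θ_c) = 0.437 / (1 + 0.0963 × 20.2) = 0.437 / 2.945 = 0.1484.
Q·(S₀ − S) = 696 × (1250 − 5.30) × 10⁻³ = 866.3 kg/d removed.
Biomass synthesised: P_X = Y_obs × 866.3 = 128.5 kg VSS/d.
R_O = Q·ΔS − 1.42 P_X = 866.3 − 182.5 = 683.8 kg O₂/d.

R_O ≈ 684 kg O₂/d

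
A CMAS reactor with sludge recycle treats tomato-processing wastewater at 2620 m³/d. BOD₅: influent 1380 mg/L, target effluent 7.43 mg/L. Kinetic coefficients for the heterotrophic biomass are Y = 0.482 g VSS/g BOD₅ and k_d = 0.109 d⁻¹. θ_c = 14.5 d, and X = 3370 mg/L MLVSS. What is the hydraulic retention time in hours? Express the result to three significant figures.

Rearranging the biomass balance for a CMAS with decay, V = Y·Q·ΔS·θ_c / [X·(1+k_d θ_c)] = 0.482 × 2620 × (1380 − 7.43) × 14.5 / [3370 × (1 + 0.109 × 14.5)] = 2.51×10^7 / 8696 = 2890 m³.
Hydraulic retention time τ = V/Q = 2890 / 2620 = 1.103 d = 26.47 h.

τ ≈ 26.5 h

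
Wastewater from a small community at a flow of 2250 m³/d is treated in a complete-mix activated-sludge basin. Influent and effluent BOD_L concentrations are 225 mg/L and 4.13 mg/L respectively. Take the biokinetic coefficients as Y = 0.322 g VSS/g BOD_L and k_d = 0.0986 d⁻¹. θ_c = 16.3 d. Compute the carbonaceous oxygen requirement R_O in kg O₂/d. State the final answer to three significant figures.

R_O ≈ 410 kg O₂/d

Observed yield with endogenous decay: Y_obs = Y / (1 + k_d·θ_c) = 0.322 / (1 + 0.0986 × 16.3) = 0.322 / 2.607 = 0.1235 g VSS/g BOD_L.
Q·(S₀ − S) = 2250 × (225 − 4.13) × 10⁻³ = 497.0 kg/d removed.
Biomass synthesised: P_X = Y_obs × 497.0 = 61.38 kg VSS/d.
R_O = Q·ΔS − 1.42 P_X = 497.0 − 87.16 = 409.8 kg O₂/d.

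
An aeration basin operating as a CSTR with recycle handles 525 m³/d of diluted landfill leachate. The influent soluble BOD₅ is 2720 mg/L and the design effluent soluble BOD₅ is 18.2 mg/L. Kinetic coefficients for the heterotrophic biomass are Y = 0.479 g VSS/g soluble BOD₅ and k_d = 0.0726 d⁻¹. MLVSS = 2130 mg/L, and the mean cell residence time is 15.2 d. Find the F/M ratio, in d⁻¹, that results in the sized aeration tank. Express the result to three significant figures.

From the SRT design equation V = Y Q (S₀−S) θ_c / [X (1 + k_d θ_c)] = 0.479 × 525 × (2720 − 18.2) × 15.2 / [2130 × (1 + 0.0726 × 15.2)] = 1.03×10^7 / 4480 = 2305 m³.
F/M = Q·S₀ / (V·X) = 525 × 2720 / (2305 × 2130) = 0.2909 g soluble BOD₅·(g VSS·d)⁻¹.

F/M ≈ 0.291 d⁻¹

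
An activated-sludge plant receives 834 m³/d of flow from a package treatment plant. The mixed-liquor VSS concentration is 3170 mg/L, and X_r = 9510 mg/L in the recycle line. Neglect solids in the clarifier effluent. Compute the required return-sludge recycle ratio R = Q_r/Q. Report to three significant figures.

Mass balance around the secondary clarifier (neglecting effluent solids): R = X / (X_r − X) = 3170 / (9510 − 3170) = 0.5000.

R ≈ 0.500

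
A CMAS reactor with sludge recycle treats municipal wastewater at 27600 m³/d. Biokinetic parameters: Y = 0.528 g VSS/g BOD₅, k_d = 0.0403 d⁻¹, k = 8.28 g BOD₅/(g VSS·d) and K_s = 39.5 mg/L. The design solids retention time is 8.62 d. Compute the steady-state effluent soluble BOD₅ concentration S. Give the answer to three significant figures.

S ≈ 1.46 mg/L

For a completely mixed reactor with recycle the Lawrence–McCarty relation gives S = K_s·(1 + k_d·θ_c) / [θ_c·(Y·k − k_d) − 1] = 39.5 × (1 + 0.0403 × 8.62) / [8.62 × (0.528 × 8.28 − 0.0403) − 1] = 53.22 / 36.34 = 1.465 mg/L.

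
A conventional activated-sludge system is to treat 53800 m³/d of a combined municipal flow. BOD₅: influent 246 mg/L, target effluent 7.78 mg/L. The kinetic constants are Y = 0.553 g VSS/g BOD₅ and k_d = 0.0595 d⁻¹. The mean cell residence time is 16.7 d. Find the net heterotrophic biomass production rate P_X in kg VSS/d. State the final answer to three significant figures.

Correct the yield for decay: Y_obs = Y/(1 + k_d θ_c) = 0.553 / (1 + 0.0595 × 16.7) = 0.553 / 1.994 = 0.2774.
Substrate removed = Q·(S₀ − S) = 53800 m³/d × (246 − 7.78) g/m³ = 1.28×10^7 g/d = 12816 kg/d.
P_X = Y_obs · Q(S₀ − S) = 0.2774 × 12816 = 3555 kg VSS/d.

P_X ≈ 3550 kg VSS/d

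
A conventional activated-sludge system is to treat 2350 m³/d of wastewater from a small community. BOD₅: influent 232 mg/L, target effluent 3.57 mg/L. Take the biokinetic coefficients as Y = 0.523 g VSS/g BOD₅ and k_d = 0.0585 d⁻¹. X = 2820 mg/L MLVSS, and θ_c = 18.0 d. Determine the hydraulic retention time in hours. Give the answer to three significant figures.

Rearranging the biomass balance for a CMAS with decay, V = Y·Q·ΔS·θ_c / [X·(1+k_d θ_c)] = 0.523 × 2350 × (232 − 3.57) × 18.0 / [2820 × (1 + 0.0585 × 18.0)] = 5.05×10^6 / 5789 = 872.9 m³.
τ = V/Q = 872.9/2350 = 0.3714 d, or 8.915 h.

τ ≈ 8.91 h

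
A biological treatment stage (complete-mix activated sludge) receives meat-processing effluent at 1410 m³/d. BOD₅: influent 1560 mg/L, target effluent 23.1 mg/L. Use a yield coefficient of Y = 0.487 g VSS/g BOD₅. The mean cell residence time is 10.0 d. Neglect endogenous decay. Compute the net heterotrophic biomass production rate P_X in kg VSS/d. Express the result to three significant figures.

P_X ≈ 1060 kg VSS/d

Since k_d ≈ 0, Y_obs = Y = 0.487 g VSS/g BOD₅.
ΔS = 1560 − 23.1 = 1537 mg/L, so the substrate removal rate is 1410 × 1537/1000 = 2167 kg BOD₅/d.
So the net sludge growth is P_X = 0.4870 × 2167 = 1055 kg VSS/d.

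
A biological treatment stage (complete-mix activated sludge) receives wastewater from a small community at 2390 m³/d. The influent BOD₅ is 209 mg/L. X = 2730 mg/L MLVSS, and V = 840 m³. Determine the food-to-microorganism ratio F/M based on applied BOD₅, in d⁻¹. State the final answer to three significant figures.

Food-to-microorganism ratio F/M = Q S₀ / (V X) = 2390 × 209 / (840.0 × 2730) = 0.2178 d⁻¹.

F/M ≈ 0.218 d⁻¹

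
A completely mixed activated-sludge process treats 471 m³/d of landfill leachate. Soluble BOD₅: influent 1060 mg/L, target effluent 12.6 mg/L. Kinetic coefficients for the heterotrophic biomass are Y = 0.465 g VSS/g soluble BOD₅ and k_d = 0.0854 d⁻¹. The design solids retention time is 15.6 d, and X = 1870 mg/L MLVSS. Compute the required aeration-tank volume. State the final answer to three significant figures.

V ≈ 821 m³

Steady-state biomass mass balance: V·X·(1 + k_d·θ_c) = Y·Q·(S₀ − S)·θ_c, so V = 0.465 × 471 × (1060 − 12.6) × 15.6 / [1870 × (1 + 0.0854 × 15.6)] = 3.58×10^6 / 4361 = 820.5 m³.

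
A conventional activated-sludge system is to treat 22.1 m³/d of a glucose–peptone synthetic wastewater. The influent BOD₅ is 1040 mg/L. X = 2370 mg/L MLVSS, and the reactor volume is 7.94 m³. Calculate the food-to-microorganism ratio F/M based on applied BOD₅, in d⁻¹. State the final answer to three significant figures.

F/M ≈ 1.22 d⁻¹

F/M = applied load / biomass = Q·S₀/(V·X) = 22.1 × 1040 / (7.940 × 2370) = 1.221 d⁻¹.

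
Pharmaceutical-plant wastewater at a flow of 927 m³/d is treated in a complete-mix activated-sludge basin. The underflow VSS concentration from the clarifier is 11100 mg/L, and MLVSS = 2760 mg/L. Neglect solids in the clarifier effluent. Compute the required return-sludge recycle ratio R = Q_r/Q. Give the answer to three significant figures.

R ≈ 0.331

Mass balance around the secondary clarifier (neglecting effluent solids): R = X / (X_r − X) = 2760 / (11100 − 2760) = 0.3309.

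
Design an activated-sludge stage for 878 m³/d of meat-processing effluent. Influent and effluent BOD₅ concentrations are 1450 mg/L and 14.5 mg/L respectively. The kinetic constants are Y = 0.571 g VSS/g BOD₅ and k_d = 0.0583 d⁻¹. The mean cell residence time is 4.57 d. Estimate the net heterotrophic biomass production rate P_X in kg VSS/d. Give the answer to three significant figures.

Y_obs = Y / (1 + k_d θ_c) = 0.571 / (1 + 0.0583 × 4.57) = 0.571 / 1.266 = 0.4509.
Q·(S₀ − S) = 878 × (1450 − 14.5) × 10⁻³ = 1260 kg/d removed.
Net biomass production P_X = Y_obs × Q·(S₀ − S) = 0.4509 × 1260 = 568.3 kg VSS/d.

P_X ≈ 568 kg VSS/d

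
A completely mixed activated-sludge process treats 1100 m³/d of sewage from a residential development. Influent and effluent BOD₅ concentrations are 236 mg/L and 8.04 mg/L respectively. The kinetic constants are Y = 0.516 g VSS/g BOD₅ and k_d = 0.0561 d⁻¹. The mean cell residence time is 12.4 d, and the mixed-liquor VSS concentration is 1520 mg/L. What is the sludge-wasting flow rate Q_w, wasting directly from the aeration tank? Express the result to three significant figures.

Rearranging the biomass balance for a CMAS with decay, V = Y·Q·ΔS·θ_c / [X·(1+k_d θ_c)] = 0.516 × 1100 × (236 − 8.04) × 12.4 / [1520 × (1 + 0.0561 × 12.4)] = 1.6×10^6 / 2577 = 622.5 m³.
Wasting from the aeration tank: Q_w = V / θ_c = 622.5 / 12.4 = 50.20 m³/d.

Q_w ≈ 50.2 m³/d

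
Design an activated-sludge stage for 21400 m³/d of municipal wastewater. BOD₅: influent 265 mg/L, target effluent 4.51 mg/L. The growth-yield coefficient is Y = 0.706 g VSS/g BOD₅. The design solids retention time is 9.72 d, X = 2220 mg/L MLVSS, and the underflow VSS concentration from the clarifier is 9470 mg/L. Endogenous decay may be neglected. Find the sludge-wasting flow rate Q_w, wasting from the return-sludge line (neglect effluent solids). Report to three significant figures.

Biomass mass balance (decay neglected): V·X = Y·Q·(S₀ − S)·θ_c, so V = 0.706 × 21400 × (265 − 4.51) × 9.72 / 2220 = 17231 m³.
Wasting from the return line (neglecting effluent solids): Q_w = V·X / (θ_c·X_r) = 17231 × 2220 / (9.72 × 9470) = 415.6 m³/d.

Q_w ≈ 416 m³/d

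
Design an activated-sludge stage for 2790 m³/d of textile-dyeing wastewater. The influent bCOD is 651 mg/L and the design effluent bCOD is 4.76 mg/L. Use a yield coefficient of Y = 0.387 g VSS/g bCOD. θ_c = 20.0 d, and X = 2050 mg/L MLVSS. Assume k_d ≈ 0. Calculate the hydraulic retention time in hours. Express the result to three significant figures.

With k_d = 0 the design equation reduces to V = Y Q (S₀−S) θ_c / X = 0.387 × 2790 × (651 − 4.76) × 20.0 / 2050 = 6807 m³.
Hydraulic retention time τ = V/Q = 6807 / 2790 = 2.440 d = 58.56 h.

τ ≈ 58.6 h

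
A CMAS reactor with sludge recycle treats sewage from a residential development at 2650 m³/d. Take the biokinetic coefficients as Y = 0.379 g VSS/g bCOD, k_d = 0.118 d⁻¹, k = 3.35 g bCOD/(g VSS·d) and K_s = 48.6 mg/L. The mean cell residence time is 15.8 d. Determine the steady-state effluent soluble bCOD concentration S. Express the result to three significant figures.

S ≈ 8.10 mg/L

From the Monod/SRT balance for a CMAS, S = K_s·(1+k_d θ_c)/[θ_c·(Y k − k_d) − 1] = 48.6 × (1 + 0.118 × 15.8) / [15.8 × (0.379 × 3.35 − 0.118) − 1] = 139.2 / 17.20 = 8.095 mg/L.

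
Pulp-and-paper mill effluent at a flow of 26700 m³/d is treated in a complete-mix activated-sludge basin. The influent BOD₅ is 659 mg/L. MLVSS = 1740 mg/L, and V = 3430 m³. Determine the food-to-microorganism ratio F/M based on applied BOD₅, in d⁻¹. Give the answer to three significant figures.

F/M ≈ 2.95 d⁻¹

F/M = applied load / biomass = Q·S₀/(V·X) = 26700 × 659 / (3430 × 1740) = 2.948 d⁻¹.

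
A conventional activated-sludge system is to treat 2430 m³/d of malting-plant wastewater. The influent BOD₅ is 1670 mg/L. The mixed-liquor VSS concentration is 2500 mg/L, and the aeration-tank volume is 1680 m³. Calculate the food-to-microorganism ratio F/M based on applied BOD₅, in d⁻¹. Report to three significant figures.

F/M ≈ 0.966 d⁻¹

F/M = applied load / biomass = Q·S₀/(V·X) = 2430 × 1670 / (1680 × 2500) = 0.9662 d⁻¹.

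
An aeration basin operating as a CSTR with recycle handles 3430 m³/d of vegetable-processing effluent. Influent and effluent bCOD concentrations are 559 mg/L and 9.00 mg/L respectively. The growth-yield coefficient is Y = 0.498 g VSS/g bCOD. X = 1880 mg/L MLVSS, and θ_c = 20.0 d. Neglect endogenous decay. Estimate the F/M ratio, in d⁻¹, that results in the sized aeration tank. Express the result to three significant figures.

With k_d = 0 the design equation reduces to V = Y Q (S₀−S) θ_c / X = 0.498 × 3430 × (559 − 9.00) × 20.0 / 1880 = 9994 m³.
Food-to-microorganism ratio F/M = Q S₀ / (V X) = 3430 × 559 / (9994 × 1880) = 0.1020 d⁻¹.

F/M ≈ 0.102 d⁻¹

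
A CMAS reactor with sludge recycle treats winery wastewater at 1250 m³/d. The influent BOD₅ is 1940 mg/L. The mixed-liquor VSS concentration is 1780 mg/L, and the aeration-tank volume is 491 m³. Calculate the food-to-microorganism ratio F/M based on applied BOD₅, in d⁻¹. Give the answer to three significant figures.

F/M = Q·S₀ / (V·X) = 1250 × 1940 / (491.0 × 1780) = 2.775 g BOD₅·(g VSS·d)⁻¹.

F/M ≈ 2.77 d⁻¹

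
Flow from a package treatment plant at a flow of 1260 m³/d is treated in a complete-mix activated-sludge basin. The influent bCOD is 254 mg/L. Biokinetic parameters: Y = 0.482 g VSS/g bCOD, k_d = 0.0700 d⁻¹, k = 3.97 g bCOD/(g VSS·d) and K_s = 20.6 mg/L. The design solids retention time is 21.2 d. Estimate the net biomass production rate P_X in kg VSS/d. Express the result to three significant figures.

P_X ≈ 61.8 kg VSS/d

For a completely mixed reactor with recycle the Lawrence–McCarty relation gives S = K_s·(1 + k_d·θ_c) / [θ_c·(Y·k − k_d) − 1] = 20.6 × (1 + 0.0700 × 21.2) / [21.2 × (0.482 × 3.97 − 0.0700) − 1] = 51.17 / 38.08 = 1.344 mg/L.
Observed yield with endogenous decay: Y_obs = Y / (1 + k_d·θ_c) = 0.482 / (1 + 0.0700 × 21.2) = 0.482 / 2.484 = 0.1940 g VSS/g bCOD.
Mass of bCOD removed per day: Q(S₀ − S) = 1260 × 252.7 g/m³ = 318.4 kg/d.
Net biomass production P_X = Y_obs × Q·(S₀ − S) = 0.1940 × 318.4 = 61.77 kg VSS/d.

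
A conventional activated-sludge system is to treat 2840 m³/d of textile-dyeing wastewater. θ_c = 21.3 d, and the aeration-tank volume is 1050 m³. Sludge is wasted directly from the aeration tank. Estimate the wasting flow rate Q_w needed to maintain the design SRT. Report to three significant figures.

Q_w ≈ 49.3 m³/d

For wasting at MLVSS concentration, Q_w = V/θ_c = 1050/21.3 = 49.30 m³/d.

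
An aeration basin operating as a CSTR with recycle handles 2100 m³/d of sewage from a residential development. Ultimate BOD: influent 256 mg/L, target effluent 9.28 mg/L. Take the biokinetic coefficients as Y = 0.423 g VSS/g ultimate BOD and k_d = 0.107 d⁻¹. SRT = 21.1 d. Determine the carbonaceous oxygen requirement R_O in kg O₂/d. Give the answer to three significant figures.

R_O ≈ 423 kg O₂/d

Observed yield with endogenous decay: Y_obs = Y / (1 + k_d·θ_c) = 0.423 / (1 + 0.107 × 21.1) = 0.423 / 3.258 = 0.1298 g VSS/g ultimate BOD.
Mass of ultimate BOD removed per day: Q(S₀ − S) = 2100 × 246.7 g/m³ = 518.1 kg/d.
Biomass synthesised: P_X = Y_obs × 518.1 = 67.27 kg VSS/d.
R_O = Q·(S₀ − S) − 1.42·P_X = 518.1 − 1.42 × 67.27 = 422.6 kg O₂/d.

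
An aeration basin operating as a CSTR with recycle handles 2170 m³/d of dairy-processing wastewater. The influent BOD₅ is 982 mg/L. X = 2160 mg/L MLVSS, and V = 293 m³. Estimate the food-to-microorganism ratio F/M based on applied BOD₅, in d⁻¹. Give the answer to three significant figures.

F/M = applied load / biomass = Q·S₀/(V·X) = 2170 × 982 / (293.0 × 2160) = 3.367 d⁻¹.

F/M ≈ 3.37 d⁻¹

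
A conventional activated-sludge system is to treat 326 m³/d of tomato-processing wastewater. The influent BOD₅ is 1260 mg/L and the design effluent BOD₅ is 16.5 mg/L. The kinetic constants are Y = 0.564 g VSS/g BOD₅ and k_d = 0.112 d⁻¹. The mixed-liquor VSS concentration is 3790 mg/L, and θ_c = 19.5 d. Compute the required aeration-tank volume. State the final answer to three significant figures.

Rearranging the biomass balance for a CMAS with decay, V = Y·Q·ΔS·θ_c / [X·(1+k_d θ_c)] = 0.564 × 326 × (1260 − 16.5) × 19.5 / [3790 × (1 + 0.112 × 19.5)] = 4.46×10^6 / 12067 = 369.5 m³.

V ≈ 369 m³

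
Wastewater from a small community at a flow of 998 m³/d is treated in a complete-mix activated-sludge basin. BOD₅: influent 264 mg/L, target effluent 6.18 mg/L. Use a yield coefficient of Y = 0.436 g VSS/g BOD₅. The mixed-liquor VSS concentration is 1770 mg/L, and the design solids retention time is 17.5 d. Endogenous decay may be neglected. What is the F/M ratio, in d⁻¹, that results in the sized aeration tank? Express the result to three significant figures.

F/M ≈ 0.134 d⁻¹

With k_d = 0 the design equation reduces to V = Y Q (S₀−S) θ_c / X = 0.436 × 998 × (264 − 6.18) × 17.5 / 1770 = 1109 m³.
F/M = Q·S₀ / (V·X) = 998 × 264 / (1109 × 1770) = 0.1342 g BOD₅·(g VSS·d)⁻¹.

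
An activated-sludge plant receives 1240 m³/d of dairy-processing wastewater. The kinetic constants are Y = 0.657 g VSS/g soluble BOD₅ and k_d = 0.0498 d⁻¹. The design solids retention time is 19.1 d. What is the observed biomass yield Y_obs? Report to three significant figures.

Correct the yield for decay: Y_obs = Y/(1 + k_d θ_c) = 0.657 / (1 + 0.0498 × 19.1) = 0.657 / 1.951 = 0.3367.

Y_obs ≈ 0.337 g VSS/g soluble BOD₅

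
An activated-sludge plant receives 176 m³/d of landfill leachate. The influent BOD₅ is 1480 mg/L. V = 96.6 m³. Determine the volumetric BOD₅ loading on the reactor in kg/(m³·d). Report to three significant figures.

Volumetric loading L_v = Q·S₀ / V = 176 × 1480 g/m³ / 96.60 m³ = 2696 g/(m³·d) = 2.696 kg BOD₅/(m³·d).

L_v ≈ 2.70 kg BOD₅/(m³·d)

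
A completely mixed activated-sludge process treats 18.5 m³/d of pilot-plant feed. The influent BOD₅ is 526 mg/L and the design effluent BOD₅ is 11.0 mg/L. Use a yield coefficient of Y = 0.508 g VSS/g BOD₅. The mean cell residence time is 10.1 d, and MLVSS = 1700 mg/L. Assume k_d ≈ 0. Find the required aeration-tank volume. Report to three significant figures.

V ≈ 28.8 m³

V·X = Y·Q·ΔS·θ_c gives V = 0.508 × 18.5 × (526 − 11.0) × 10.1 / 1700 = 28.76 m³.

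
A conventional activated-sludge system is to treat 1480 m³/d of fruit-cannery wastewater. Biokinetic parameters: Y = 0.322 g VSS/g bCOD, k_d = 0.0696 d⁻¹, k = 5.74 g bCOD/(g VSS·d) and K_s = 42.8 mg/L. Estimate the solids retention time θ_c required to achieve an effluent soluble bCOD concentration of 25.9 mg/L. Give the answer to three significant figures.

θ_c ≈ 1.59 d

At the target effluent, Y k S/(K_s+S) = 0.322×5.74×25.9/68.70 = 0.6968 d⁻¹.
Then 1/θ_c = μ − k_d = 0.6968 − 0.0696 = 0.6272 d⁻¹, giving θ_c = 1.594 d.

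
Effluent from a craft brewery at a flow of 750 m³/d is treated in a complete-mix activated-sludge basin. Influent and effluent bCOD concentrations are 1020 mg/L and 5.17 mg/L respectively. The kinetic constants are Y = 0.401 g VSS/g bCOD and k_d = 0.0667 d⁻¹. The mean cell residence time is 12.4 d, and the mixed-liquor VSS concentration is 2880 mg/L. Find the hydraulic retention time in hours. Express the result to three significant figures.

τ ≈ 23.0 h

From the SRT design equation V = Y Q (S₀−S) θ_c / [X (1 + k_d θ_c)] = 0.401 × 750 × (1020 − 5.17) × 12.4 / [2880 × (1 + 0.0667 × 12.4)] = 3.78×10^6 / 5262 = 719.2 m³.
HRT = V/Q = 719.2 m³ / 750 m³·d⁻¹ = 0.9590 d × 24 = 23.02 h.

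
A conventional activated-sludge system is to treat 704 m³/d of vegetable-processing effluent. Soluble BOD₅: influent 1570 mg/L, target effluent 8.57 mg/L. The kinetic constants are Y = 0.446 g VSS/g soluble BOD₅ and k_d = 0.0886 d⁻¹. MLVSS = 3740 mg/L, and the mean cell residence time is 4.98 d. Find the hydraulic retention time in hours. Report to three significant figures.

τ ≈ 15.4 h

Rearranging the biomass balance for a CMAS with decay, V = Y·Q·ΔS·θ_c / [X·(1+k_d θ_c)] = 0.446 × 704 × (1570 − 8.57) × 4.98 / [3740 × (1 + 0.0886 × 4.98)] = 2.44×10^6 / 5390 = 453.0 m³.
τ = V/Q = 453.0/704 = 0.6434 d, or 15.44 h.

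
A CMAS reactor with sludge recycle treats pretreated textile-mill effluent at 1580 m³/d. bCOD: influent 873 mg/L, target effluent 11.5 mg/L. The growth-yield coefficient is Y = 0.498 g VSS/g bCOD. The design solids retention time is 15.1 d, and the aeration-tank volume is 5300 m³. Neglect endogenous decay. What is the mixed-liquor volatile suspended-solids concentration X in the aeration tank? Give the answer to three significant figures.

From V·X = Y·Q·(S₀ − S)·θ_c (decay neglected): X = 0.498 × 1580 × (873 − 11.5) × 15.1 / 5300 = 1931 mg/L.

X ≈ 1930 mg/L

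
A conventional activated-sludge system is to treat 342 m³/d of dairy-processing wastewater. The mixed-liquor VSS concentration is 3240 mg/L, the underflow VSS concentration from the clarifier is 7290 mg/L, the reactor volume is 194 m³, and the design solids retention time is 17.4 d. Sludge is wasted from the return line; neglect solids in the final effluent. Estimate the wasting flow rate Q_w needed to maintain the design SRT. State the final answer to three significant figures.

Q_w = (V·X)/(θ_c X_r) = 194.0 × 3240 / (17.4 × 7290) = 4.955 m³/d.

Q_w ≈ 4.96 m³/d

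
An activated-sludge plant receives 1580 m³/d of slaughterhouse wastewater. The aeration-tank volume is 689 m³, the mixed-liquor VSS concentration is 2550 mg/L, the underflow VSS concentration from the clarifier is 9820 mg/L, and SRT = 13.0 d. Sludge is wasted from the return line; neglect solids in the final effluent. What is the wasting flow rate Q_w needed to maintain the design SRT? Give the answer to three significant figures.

Q_w = (V·X)/(θ_c X_r) = 689.0 × 2550 / (13.0 × 9820) = 13.76 m³/d.

Q_w ≈ 13.8 m³/d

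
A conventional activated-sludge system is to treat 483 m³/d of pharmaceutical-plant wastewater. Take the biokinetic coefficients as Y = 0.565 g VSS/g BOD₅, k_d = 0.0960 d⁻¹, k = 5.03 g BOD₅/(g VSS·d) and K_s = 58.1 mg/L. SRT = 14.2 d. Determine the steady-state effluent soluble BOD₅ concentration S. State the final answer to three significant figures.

For a completely mixed reactor with recycle the Lawrence–McCarty relation gives S = K_s·(1 + k_d·θ_c) / [θ_c·(Y·k − k_d) − 1] = 58.1 × (1 + 0.0960 × 14.2) / [14.2 × (0.565 × 5.03 − 0.0960) − 1] = 137.3 / 37.99 = 3.614 mg/L.

S ≈ 3.61 mg/L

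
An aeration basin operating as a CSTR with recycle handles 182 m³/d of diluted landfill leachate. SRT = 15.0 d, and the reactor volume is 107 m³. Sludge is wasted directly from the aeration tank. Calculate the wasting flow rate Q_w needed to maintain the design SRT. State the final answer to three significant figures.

With mixed-liquor wasting, θ_c = V/Q_w, so Q_w = V/θ_c = 107.0/15.0 = 7.133 m³/d.

Q_w ≈ 7.13 m³/d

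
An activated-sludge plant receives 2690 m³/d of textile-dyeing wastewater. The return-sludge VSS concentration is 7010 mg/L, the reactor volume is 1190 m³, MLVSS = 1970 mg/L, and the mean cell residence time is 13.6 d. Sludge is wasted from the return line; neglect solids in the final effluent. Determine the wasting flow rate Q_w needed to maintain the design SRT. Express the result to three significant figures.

Q_w ≈ 24.6 m³/d

Q_w = (V·X)/(θ_c X_r) = 1190 × 1970 / (13.6 × 7010) = 24.59 m³/d.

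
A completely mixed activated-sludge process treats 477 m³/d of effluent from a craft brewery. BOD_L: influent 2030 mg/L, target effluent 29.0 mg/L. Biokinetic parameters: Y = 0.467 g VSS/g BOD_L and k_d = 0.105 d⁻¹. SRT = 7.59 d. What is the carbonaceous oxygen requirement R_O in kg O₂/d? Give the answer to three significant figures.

R_O ≈ 602 kg O₂/d

The observed yield is Y_obs = Y/(1 + k_d·θ_c) = 0.467 / (1 + 0.105 × 7.59) = 0.467 / 1.797 = 0.2599 g VSS per g BOD_L removed.
ΔS = 2030 − 29.0 = 2001 mg/L, so the substrate removal rate is 477 × 2001/1000 = 954.5 kg BOD_L/d.
Biomass synthesised: P_X = Y_obs × 954.5 = 248.1 kg VSS/d.
R_O = Q·ΔS − 1.42 P_X = 954.5 − 352.2 = 602.2 kg O₂/d.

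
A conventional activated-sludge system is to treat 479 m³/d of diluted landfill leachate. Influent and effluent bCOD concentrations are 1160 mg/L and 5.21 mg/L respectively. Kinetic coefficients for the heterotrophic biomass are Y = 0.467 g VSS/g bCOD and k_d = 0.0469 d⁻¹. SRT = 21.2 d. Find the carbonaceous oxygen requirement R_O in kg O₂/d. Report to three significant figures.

R_O ≈ 369 kg O₂/d

Correct the yield for decay: Y_obs = Y/(1 + k_d θ_c) = 0.467 / (1 + 0.0469 × 21.2) = 0.467 / 1.994 = 0.2342.
Q·(S₀ − S) = 479 × (1160 − 5.21) × 10⁻³ = 553.1 kg/d removed.
P_X = Y_obs·Q·(S₀ − S) = 0.2342 × 553.1 = 129.5 kg VSS/d.
R_O = Q·ΔS − 1.42 P_X = 553.1 − 183.9 = 369.2 kg O₂/d.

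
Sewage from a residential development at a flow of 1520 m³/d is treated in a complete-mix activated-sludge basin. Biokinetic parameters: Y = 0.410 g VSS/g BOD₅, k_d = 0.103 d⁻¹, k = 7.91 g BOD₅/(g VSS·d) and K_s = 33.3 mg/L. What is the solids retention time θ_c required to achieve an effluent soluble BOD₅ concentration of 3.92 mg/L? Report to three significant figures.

θ_c ≈ 4.19 d

From 1/θ_c = Y·k·S/(K_s + S) − k_d: Y·k·S/(K_s+S) = 0.410 × 7.91 × 3.92 / (33.3 + 3.92) = 0.3416 d⁻¹.
θ_c = 1/(μ − k_d) = 1/(0.3416 − 0.103) = 1/0.2386 = 4.192 d.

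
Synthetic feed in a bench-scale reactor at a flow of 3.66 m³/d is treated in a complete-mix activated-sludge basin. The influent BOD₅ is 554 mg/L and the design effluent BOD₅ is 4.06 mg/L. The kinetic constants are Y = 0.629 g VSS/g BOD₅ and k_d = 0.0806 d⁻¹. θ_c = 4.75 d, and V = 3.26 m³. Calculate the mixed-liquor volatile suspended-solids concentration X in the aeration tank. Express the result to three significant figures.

X ≈ 1330 mg/L

From V·X·(1 + k_d·θ_c) = Y·Q·(S₀ − S)·θ_c: X = 0.629 × 3.66 × (554 − 4.06) × 4.75 / [3.26 × (1 + 0.0806 × 4.75)] = 1334 mg/L.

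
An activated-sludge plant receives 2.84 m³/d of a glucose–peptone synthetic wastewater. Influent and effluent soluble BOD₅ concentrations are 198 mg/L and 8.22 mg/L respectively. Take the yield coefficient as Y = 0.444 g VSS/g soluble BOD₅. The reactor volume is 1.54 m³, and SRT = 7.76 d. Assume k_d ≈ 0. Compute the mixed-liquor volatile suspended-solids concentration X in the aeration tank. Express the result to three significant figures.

From V·X = Y·Q·(S₀ − S)·θ_c (decay neglected): X = 0.444 × 2.84 × (198 − 8.22) × 7.76 / 1.54 = 1206 mg/L.

X ≈ 1210 mg/L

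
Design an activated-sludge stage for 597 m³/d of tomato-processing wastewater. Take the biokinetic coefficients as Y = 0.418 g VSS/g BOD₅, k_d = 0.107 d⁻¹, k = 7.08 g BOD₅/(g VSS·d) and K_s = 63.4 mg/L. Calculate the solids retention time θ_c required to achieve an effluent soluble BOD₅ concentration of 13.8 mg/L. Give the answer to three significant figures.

θ_c ≈ 2.37 d

From 1/θ_c = Y·k·S/(K_s + S) − k_d: Y·k·S/(K_s+S) = 0.418 × 7.08 × 13.8 / (63.4 + 13.8) = 0.5290 d⁻¹.
Then 1/θ_c = μ − k_d = 0.5290 − 0.107 = 0.4220 d⁻¹, giving θ_c = 2.370 d.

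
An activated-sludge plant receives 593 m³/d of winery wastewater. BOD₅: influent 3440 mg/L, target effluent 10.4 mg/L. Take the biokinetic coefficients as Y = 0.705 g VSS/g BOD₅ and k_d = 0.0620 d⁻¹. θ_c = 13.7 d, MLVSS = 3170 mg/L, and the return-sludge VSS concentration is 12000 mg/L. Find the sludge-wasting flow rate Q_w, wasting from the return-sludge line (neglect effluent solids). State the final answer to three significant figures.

From the SRT design equation V = Y Q (S₀−S) θ_c / [X (1 + k_d θ_c)] = 0.705 × 593 × (3440 − 10.4) × 13.7 / [3170 × (1 + 0.0620 × 13.7)] = 1.96×10^7 / 5863 = 3351 m³.
Q_w = (V·X)/(θ_c X_r) = 3351 × 3170 / (13.7 × 12000) = 64.61 m³/d.

Q_w ≈ 64.6 m³/d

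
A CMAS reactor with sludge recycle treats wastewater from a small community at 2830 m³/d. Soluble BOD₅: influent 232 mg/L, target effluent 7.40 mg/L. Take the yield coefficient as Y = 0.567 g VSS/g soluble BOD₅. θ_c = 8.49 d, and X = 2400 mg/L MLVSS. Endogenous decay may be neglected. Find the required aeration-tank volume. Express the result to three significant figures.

With k_d = 0 the design equation reduces to V = Y Q (S₀−S) θ_c / X = 0.567 × 2830 × (232 − 7.40) × 8.49 / 2400 = 1275 m³.

V ≈ 1270 m³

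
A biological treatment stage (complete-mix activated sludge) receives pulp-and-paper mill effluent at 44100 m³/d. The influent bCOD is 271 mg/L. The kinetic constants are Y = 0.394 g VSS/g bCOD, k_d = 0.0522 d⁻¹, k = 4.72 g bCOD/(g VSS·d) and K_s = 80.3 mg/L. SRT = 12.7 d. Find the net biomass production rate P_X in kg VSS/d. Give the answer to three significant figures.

P_X ≈ 2770 kg VSS/d

For a completely mixed reactor with recycle the Lawrence–McCarty relation gives S = K_s·(1 + k_d·θ_c) / [θ_c·(Y·k − k_d) − 1] = 80.3 × (1 + 0.0522 × 12.7) / [12.7 × (0.394 × 4.72 − 0.0522) − 1] = 133.5 / 21.95 = 6.082 mg/L.
The observed yield is Y_obs = Y/(1 + k_d·θ_c) = 0.394 / (1 + 0.0522 × 12.7) = 0.394 / 1.663 = 0.2369 g VSS per g bCOD removed.
Substrate removed = Q·(S₀ − S) = 44100 m³/d × (271 − 6.08) g/m³ = 1.17×10^7 g/d = 11683 kg/d.
P_X = Y_obs · Q(S₀ − S) = 0.2369 × 11683 = 2768 kg VSS/d.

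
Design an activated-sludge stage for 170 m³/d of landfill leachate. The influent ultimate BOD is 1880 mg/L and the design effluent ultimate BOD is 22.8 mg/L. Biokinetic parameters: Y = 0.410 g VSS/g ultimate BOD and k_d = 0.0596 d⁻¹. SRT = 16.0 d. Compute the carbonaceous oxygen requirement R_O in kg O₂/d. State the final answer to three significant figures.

R_O ≈ 222 kg O₂/d

Observed yield with endogenous decay: Y_obs = Y / (1 + k_d·θ_c) = 0.410 / (1 + 0.0596 × 16.0) = 0.410 / 1.954 = 0.2099 g VSS/g ultimate BOD.
Q·(S₀ − S) = 170 × (1880 − 22.8) × 10⁻³ = 315.7 kg/d removed.
Biomass synthesised: P_X = Y_obs × 315.7 = 66.26 kg VSS/d.
R_O = Q·ΔS − 1.42 P_X = 315.7 − 94.09 = 221.6 kg O₂/d.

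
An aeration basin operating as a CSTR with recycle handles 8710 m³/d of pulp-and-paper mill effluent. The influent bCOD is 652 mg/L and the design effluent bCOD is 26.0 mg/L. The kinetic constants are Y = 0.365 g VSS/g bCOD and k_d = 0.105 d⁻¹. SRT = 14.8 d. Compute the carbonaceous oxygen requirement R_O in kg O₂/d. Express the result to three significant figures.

R_O ≈ 4350 kg O₂/d

Observed yield with endogenous decay: Y_obs = Y / (1 + k_d·θ_c) = 0.365 / (1 + 0.105 × 14.8) = 0.365 / 2.554 = 0.1429 g VSS/g bCOD.
Substrate removed = Q·(S₀ − S) = 8710 m³/d × (652 − 26.0) g/m³ = 5.45×10^6 g/d = 5452 kg/d.
Net sludge production P_X = 0.1429 × 5452 = 779.2 kg VSS/d.
R_O = Q·(S₀ − S) − 1.42·P_X = 5452 − 1.42 × 779.2 = 4346 kg O₂/d.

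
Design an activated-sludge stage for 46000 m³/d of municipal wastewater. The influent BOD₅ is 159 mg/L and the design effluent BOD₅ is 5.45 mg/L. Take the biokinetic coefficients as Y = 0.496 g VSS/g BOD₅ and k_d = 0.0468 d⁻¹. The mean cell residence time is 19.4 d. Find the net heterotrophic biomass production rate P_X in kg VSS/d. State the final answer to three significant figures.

P_X ≈ 1840 kg VSS/d

Observed yield with endogenous decay: Y_obs = Y / (1 + k_d·θ_c) = 0.496 / (1 + 0.0468 × 19.4) = 0.496 / 1.908 = 0.2600 g VSS/g BOD₅.
Mass of BOD₅ removed per day: Q(S₀ − S) = 46000 × 153.6 g/m³ = 7063 kg/d.
So the net sludge growth is P_X = 0.2600 × 7063 = 1836 kg VSS/d.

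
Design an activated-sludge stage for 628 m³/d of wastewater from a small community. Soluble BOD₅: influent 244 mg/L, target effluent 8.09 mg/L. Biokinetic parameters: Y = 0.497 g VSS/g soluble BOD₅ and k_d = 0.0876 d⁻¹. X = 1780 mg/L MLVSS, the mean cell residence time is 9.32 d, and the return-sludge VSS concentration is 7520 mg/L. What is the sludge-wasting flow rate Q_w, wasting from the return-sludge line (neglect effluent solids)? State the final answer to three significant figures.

Q_w ≈ 5.39 m³/d

Rearranging the biomass balance for a CMAS with decay, V = Y·Q·ΔS·θ_c / [X·(1+k_d θ_c)] = 0.497 × 628 × (244 − 8.09) × 9.32 / [1780 × (1 + 0.0876 × 9.32)] = 6.86×10^5 / 3233 = 212.2 m³.
Wasting from the return line (neglecting effluent solids): Q_w = V·X / (θ_c·X_r) = 212.2 × 1780 / (9.32 × 7520) = 5.390 m³/d.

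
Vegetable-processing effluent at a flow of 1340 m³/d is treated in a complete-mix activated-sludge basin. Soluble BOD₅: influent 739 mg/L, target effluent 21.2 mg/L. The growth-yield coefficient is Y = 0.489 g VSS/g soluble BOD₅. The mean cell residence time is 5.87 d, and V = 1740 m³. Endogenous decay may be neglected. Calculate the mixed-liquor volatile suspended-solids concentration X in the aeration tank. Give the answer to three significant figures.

X ≈ 1590 mg/L

Without decay, X = Y Q (S₀−S) θ_c / V = 0.489 × 1340 × (739 − 21.2) × 5.87 / 1740 = 1587 mg/L.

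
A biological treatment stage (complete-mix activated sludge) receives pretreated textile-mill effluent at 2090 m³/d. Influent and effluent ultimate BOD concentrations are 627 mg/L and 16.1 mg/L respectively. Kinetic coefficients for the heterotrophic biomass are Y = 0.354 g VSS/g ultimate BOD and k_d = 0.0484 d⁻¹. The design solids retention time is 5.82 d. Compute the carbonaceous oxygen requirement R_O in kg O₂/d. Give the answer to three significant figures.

R_O ≈ 776 kg O₂/d

The observed yield is Y_obs = Y/(1 + k_d·θ_c) = 0.354 / (1 + 0.0484 × 5.82) = 0.354 / 1.282 = 0.2762 g VSS per g ultimate BOD removed.
Mass of ultimate BOD removed per day: Q(S₀ − S) = 2090 × 610.9 g/m³ = 1277 kg/d.
Biomass synthesised: P_X = Y_obs × 1277 = 352.6 kg VSS/d.
R_O = Q·(S₀ − S) − 1.42·P_X = 1277 − 1.42 × 352.6 = 776.0 kg O₂/d.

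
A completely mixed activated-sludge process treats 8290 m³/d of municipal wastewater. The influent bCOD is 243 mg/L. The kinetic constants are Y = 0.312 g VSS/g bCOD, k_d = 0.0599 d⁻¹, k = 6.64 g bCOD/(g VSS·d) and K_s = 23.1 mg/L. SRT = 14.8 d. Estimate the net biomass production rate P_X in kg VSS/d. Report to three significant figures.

For a completely mixed reactor with recycle the Lawrence–McCarty relation gives S = K_s·(1 + k_d·θ_c) / [θ_c·(Y·k − k_d) − 1] = 23.1 × (1 + 0.0599 × 14.8) / [14.8 × (0.312 × 6.64 − 0.0599) − 1] = 43.58 / 28.77 = 1.514 mg/L.
The observed yield is Y_obs = Y/(1 + k_d·θ_c) = 0.312 / (1 + 0.0599 × 14.8) = 0.312 / 1.887 = 0.1654 g VSS per g bCOD removed.
Substrate removed = Q·(S₀ − S) = 8290 m³/d × (243 − 1.51) g/m³ = 2×10^6 g/d = 2002 kg/d.
Biomass produced: P_X = Y_obs·Q·ΔS = 0.1654 × 2002 ≈ 331.1 kg VSS/d.

P_X ≈ 331 kg VSS/d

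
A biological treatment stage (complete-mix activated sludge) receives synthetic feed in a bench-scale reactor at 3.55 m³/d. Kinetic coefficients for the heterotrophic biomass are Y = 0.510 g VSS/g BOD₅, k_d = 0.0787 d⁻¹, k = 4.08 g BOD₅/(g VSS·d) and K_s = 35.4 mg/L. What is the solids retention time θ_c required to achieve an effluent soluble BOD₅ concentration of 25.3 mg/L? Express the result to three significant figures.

θ_c ≈ 1.27 d

From 1/θ_c = Y·k·S/(K_s + S) − k_d: Y·k·S/(K_s+S) = 0.510 × 4.08 × 25.3 / (35.4 + 25.3) = 0.8673 d⁻¹.
θ_c = 1/(μ − k_d) = 1/(0.8673 − 0.0787) = 1/0.7886 = 1.268 d.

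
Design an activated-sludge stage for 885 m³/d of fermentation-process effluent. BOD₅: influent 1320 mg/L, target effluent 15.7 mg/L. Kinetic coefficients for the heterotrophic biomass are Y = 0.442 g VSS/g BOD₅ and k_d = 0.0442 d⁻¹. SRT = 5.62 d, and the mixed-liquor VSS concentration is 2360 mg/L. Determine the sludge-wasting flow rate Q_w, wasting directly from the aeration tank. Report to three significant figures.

Steady-state biomass mass balance: V·X·(1 + k_d·θ_c) = Y·Q·(S₀ − S)·θ_c, so V = 0.442 × 885 × (1320 − 15.7) × 5.62 / [2360 × (1 + 0.0442 × 5.62)] = 2.87×10^6 / 2946 = 973.2 m³.
With mixed-liquor wasting, θ_c = V/Q_w, so Q_w = V/θ_c = 973.2/5.62 = 173.2 m³/d.

Q_w ≈ 173 m³/d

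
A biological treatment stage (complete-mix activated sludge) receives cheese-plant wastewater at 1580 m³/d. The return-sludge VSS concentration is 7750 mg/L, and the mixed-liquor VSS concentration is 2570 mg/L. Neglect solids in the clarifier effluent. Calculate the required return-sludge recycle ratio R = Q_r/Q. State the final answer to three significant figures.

Mass balance around the secondary clarifier (neglecting effluent solids): R = X / (X_r − X) = 2570 / (7750 − 2570) = 0.4961.

R ≈ 0.496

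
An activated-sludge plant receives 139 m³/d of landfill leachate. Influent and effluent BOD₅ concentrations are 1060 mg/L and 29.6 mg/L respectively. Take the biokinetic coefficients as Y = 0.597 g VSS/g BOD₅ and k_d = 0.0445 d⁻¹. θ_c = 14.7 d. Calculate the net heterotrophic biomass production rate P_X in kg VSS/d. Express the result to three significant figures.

Y_obs = Y / (1 + k_d θ_c) = 0.597 / (1 + 0.0445 × 14.7) = 0.597 / 1.654 = 0.3609.
ΔS = 1060 − 29.6 = 1030 mg/L, so the substrate removal rate is 139 × 1030/1000 = 143.2 kg BOD₅/d.
P_X = Y_obs · Q(S₀ − S) = 0.3609 × 143.2 = 51.69 kg VSS/d.

P_X ≈ 51.7 kg VSS/d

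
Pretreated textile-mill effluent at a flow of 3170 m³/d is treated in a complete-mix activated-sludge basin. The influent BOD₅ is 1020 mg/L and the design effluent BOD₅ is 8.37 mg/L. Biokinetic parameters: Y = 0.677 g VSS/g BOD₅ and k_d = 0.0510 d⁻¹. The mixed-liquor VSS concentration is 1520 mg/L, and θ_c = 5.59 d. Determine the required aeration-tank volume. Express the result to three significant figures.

Rearranging the biomass balance for a CMAS with decay, V = Y·Q·ΔS·θ_c / [X·(1+k_d θ_c)] = 0.677 × 3170 × (1020 − 8.37) × 5.59 / [1520 × (1 + 0.0510 × 5.59)] = 1.21×10^7 / 1953 = 6213 m³.

V ≈ 6210 m³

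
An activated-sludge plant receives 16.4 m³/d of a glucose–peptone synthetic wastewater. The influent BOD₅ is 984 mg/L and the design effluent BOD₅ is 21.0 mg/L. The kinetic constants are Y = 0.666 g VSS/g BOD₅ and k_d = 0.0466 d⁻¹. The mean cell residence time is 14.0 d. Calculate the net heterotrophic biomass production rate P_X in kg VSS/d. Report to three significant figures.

Correct the yield for decay: Y_obs = Y/(1 + k_d θ_c) = 0.666 / (1 + 0.0466 × 14.0) = 0.666 / 1.652 = 0.4031.
ΔS = 984 − 21.0 = 963.0 mg/L, so the substrate removal rate is 16.4 × 963.0/1000 = 15.79 kg BOD₅/d.
So the net sludge growth is P_X = 0.4031 × 15.79 = 6.365 kg VSS/d.

P_X ≈ 6.37 kg VSS/d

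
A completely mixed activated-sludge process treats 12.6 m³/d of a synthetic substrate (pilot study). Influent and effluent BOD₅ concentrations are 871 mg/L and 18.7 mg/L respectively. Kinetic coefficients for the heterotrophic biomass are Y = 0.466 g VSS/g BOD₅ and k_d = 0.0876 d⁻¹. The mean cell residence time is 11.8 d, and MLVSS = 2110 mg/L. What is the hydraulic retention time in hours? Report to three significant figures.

τ ≈ 26.2 h

From the SRT design equation V = Y Q (S₀−S) θ_c / [X (1 + k_d θ_c)] = 0.466 × 12.6 × (871 − 18.7) × 11.8 / [2110 × (1 + 0.0876 × 11.8)] = 5.91×10^4 / 4291 = 13.76 m³.
HRT = V/Q = 13.76 m³ / 12.6 m³·d⁻¹ = 1.092 d × 24 = 26.21 h.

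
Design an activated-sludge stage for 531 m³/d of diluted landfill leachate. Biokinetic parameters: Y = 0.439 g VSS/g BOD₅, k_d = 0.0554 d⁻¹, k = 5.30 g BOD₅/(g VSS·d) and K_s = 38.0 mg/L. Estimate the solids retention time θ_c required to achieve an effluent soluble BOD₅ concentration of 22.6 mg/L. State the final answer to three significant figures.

θ_c ≈ 1.23 d

At the target effluent, Y k S/(K_s+S) = 0.439×5.30×22.6/60.60 = 0.8677 d⁻¹.
Then 1/θ_c = μ − k_d = 0.8677 − 0.0554 = 0.8123 d⁻¹, giving θ_c = 1.231 d.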